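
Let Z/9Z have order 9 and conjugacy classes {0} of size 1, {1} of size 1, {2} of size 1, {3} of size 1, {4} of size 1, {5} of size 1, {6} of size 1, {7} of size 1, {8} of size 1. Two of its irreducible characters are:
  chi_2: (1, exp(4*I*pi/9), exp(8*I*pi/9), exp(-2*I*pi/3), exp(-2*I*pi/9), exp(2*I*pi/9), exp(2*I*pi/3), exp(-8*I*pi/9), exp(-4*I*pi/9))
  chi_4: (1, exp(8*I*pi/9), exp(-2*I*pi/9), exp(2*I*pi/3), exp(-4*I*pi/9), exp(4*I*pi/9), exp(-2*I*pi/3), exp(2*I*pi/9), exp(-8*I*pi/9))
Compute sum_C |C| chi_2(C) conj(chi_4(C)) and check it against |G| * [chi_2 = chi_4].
Sum = 0; so <chi_2, chi_4> = 0 (distinct irreducibles are orthogonal).

Argument: Compute term by term over conjugacy classes (|C| * chi_2(C) * conj(chi_4(C))):
  1*(1)*conj(1) + 1*(exp(4*I*pi/9))*conj(exp(8*I*pi/9)) + 1*(exp(8*I*pi/9))*conj(exp(-2*I*pi/9)) + 1*(exp(-2*I*pi/3))*conj(exp(2*I*pi/3)) + 1*(exp(-2*I*pi/9))*conj(exp(-4*I*pi/9)) + 1*(exp(2*I*pi/9))*conj(exp(4*I*pi/9)) + 1*(exp(2*I*pi/3))*conj(exp(-2*I*pi/3)) + 1*(exp(-8*I*pi/9))*conj(exp(2*I*pi/9)) + 1*(exp(-4*I*pi/9))*conj(exp(-8*I*pi/9))
  = (1) + (exp(-4*I*pi/9)) + (exp(-8*I*pi/9)) + (exp(2*I*pi/3)) + (exp(2*I*pi/9)) + (exp(-2*I*pi/9)) + (exp(-2*I*pi/3)) + (exp(8*I*pi/9)) + (exp(4*I*pi/9))
  = 0.
(Exp terms are combined using exp(i*s)*conj(exp(i*t)) = exp(i*(s-t)), and sums of them are collapsed using the identity that for every m > 1 the m distinct m-th roots of unity sum to 0, e.g. 1 + exp(2*I*pi/3) + exp(-2*I*pi/3) = 0.)
Dividing by |G| = 9 gives 0/9 = 0, matching the row-orthogonality relation <chi_2, chi_4> = [chi_2 = chi_4].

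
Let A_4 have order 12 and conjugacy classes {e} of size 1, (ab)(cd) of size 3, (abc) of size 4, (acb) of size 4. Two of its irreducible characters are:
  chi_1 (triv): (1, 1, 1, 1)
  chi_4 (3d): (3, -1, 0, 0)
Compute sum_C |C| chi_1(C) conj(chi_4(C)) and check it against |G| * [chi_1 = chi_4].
Sum = 0; so <chi_1, chi_4> = 0 (distinct irreducibles are orthogonal).

Derivation: Compute term by term over conjugacy classes (|C| * chi_1(C) * conj(chi_4(C))):
  1*(1)*conj(3) + 3*(1)*conj(-1) + 4*(1)*conj(0) + 4*(1)*conj(0)
  = (3) + (-3) + (0) + (0)
  = 0.
(Exp terms are combined using exp(i*s)*conj(exp(i*t)) = exp(i*(s-t)), and sums of them are collapsed using the identity that for every m > 1 the m distinct m-th roots of unity sum to 0, e.g. 1 + exp(2*I*pi/3) + exp(-2*I*pi/3) = 0.)
Dividing by |G| = 12 gives 0/12 = 0, matching the row-orthogonality relation <chi_1, chi_4> = [chi_1 = chi_4].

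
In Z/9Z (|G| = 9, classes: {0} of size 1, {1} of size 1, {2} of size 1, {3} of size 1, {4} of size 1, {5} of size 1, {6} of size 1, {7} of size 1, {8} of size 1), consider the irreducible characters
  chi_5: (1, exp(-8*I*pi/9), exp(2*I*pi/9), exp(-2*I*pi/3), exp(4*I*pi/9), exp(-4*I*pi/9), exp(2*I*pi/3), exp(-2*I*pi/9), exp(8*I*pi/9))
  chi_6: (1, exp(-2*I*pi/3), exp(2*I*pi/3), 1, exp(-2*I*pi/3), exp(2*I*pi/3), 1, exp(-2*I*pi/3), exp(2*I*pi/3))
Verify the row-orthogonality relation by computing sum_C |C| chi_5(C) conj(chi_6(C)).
Sum = 0; so <chi_5, chi_6> = 0 (distinct irreducibles are orthogonal).

Compute term by term over conjugacy classes (|C| * chi_5(C) * conj(chi_6(C))):
  1*(1)*conj(1) + 1*(exp(-8*I*pi/9))*conj(exp(-2*I*pi/3)) + 1*(exp(2*I*pi/9))*conj(exp(2*I*pi/3)) + 1*(exp(-2*I*pi/3))*conj(1) + 1*(exp(4*I*pi/9))*conj(exp(-2*I*pi/3)) + 1*(exp(-4*I*pi/9))*conj(exp(2*I*pi/3)) + 1*(exp(2*I*pi/3))*conj(1) + 1*(exp(-2*I*pi/9))*conj(exp(-2*I*pi/3)) + 1*(exp(8*I*pi/9))*conj(exp(2*I*pi/3))
  = (1) + (exp(-2*I*pi/9)) + (exp(-4*I*pi/9)) + (exp(-2*I*pi/3)) + (exp(-8*I*pi/9)) + (exp(8*I*pi/9)) + (exp(2*I*pi/3)) + (exp(4*I*pi/9)) + (exp(2*I*pi/9))
  = 0.
(Exp terms are combined using exp(i*s)*conj(exp(i*t)) = exp(i*(s-t)), and sums of them are collapsed using the identity that for every m > 1 the m distinct m-th roots of unity sum to 0, e.g. 1 + exp(2*I*pi/3) + exp(-2*I*pi/3) = 0.)
Dividing by |G| = 9 gives 0/9 = 0, matching the row-orthogonality relation <chi_5, chi_6> = [chi_5 = chi_6].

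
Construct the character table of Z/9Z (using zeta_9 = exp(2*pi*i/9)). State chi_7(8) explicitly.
Character table of Z/9Z (irreps indexed chi_0,...,chi_8 with chi_k(m) = zeta_9^(k*m), zeta_9 = exp(2*pi*i/9)):
  irrep \ class  {0} (size 1)  {1} (size 1)    {2} (size 1)    {3} (size 1)    {4} (size 1)    {5} (size 1)    {6} (size 1)    {7} (size 1)    {8} (size 1)  
  chi_0          1             1               1               1               1               1               1               1               1             
  chi_1          1             exp(2*I*pi/9)   exp(4*I*pi/9)   exp(2*I*pi/3)   exp(8*I*pi/9)   exp(-8*I*pi/9)  exp(-2*I*pi/3)  exp(-4*I*pi/9)  exp(-2*I*pi/9)
  chi_2          1             exp(4*I*pi/9)   exp(8*I*pi/9)   exp(-2*I*pi/3)  exp(-2*I*pi/9)  exp(2*I*pi/9)   exp(2*I*pi/3)   exp(-8*I*pi/9)  exp(-4*I*pi/9)
  chi_3          1             exp(2*I*pi/3)   exp(-2*I*pi/3)  1               exp(2*I*pi/3)   exp(-2*I*pi/3)  1               exp(2*I*pi/3)   exp(-2*I*pi/3)
  chi_4          1             exp(8*I*pi/9)   exp(-2*I*pi/9)  exp(2*I*pi/3)   exp(-4*I*pi/9)  exp(4*I*pi/9)   exp(-2*I*pi/3)  exp(2*I*pi/9)   exp(-8*I*pi/9)
  chi_5          1             exp(-8*I*pi/9)  exp(2*I*pi/9)   exp(-2*I*pi/3)  exp(4*I*pi/9)   exp(-4*I*pi/9)  exp(2*I*pi/3)   exp(-2*I*pi/9)  exp(8*I*pi/9) 
  chi_6          1             exp(-2*I*pi/3)  exp(2*I*pi/3)   1               exp(-2*I*pi/3)  exp(2*I*pi/3)   1               exp(-2*I*pi/3)  exp(2*I*pi/3) 
  chi_7          1             exp(-4*I*pi/9)  exp(-8*I*pi/9)  exp(2*I*pi/3)   exp(2*I*pi/9)   exp(-2*I*pi/9)  exp(-2*I*pi/3)  exp(8*I*pi/9)   exp(4*I*pi/9) 
  chi_8          1             exp(-2*I*pi/9)  exp(-4*I*pi/9)  exp(-2*I*pi/3)  exp(-8*I*pi/9)  exp(8*I*pi/9)   exp(2*I*pi/3)   exp(4*I*pi/9)   exp(2*I*pi/9) 

Spot check: chi_7(8) = zeta_9^(7*8) = zeta_9^56 = exp(4*I*pi/9).

Reasoning: Z/9Z is abelian, so all 9 irreducible complex representations are 1-dimensional. They are given by chi_k(m) = zeta_9^(k*m) for k = 0,...,8. Row orthogonality: sum_m chi_k(m) conj(chi_l(m)) = 9 * [k = l].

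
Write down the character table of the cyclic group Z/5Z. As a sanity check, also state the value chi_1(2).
Character table of Z/5Z (irreps indexed chi_0,...,chi_4 with chi_k(m) = zeta_5^(k*m), zeta_5 = exp(2*pi*i/5)):
  irrep \ class  {0} (size 1)  {1} (size 1)    {2} (size 1)    {3} (size 1)    {4} (size 1)  
  chi_0          1             1               1               1               1             
  chi_1          1             exp(2*I*pi/5)   exp(4*I*pi/5)   exp(-4*I*pi/5)  exp(-2*I*pi/5)
  chi_2          1             exp(4*I*pi/5)   exp(-2*I*pi/5)  exp(2*I*pi/5)   exp(-4*I*pi/5)
  chi_3          1             exp(-4*I*pi/5)  exp(2*I*pi/5)   exp(-2*I*pi/5)  exp(4*I*pi/5) 
  chi_4          1             exp(-2*I*pi/5)  exp(-4*I*pi/5)  exp(4*I*pi/5)   exp(2*I*pi/5) 

Spot check: chi_1(2) = zeta_5^(1*2) = zeta_5^2 = exp(4*I*pi/5).

Reasoning: Z/5Z is abelian, so all 5 irreducible complex representations are 1-dimensional. They are given by chi_k(m) = zeta_5^(k*m) for k = 0,...,4. Row orthogonality: sum_m chi_k(m) conj(chi_l(m)) = 5 * [k = l].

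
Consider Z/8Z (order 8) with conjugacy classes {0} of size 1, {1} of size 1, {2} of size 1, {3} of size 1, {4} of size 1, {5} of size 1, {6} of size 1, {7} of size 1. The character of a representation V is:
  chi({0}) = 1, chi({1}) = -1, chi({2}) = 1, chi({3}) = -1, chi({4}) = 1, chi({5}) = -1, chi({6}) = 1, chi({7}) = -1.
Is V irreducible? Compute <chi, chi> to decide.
Irreducible: <chi, chi> = 1.

Proof sketch: <chi, chi> = (1/|G|) sum_C |C| * |chi(C)|^2 = (1/8)[1*|1|^2 + 1*|-1|^2 + 1*|1|^2 + 1*|-1|^2 + 1*|1|^2 + 1*|-1|^2 + 1*|1|^2 + 1*|-1|^2]
  = (1/8)[(1) + (1) + (1) + (1) + (1) + (1) + (1) + (1)] = 8/8 = 1.
(Exp terms are combined using exp(i*s)*conj(exp(i*t)) = exp(i*(s-t)), and sums of them are collapsed using the identity that for every m > 1 the m distinct m-th roots of unity sum to 0, e.g. 1 + exp(2*I*pi/3) + exp(-2*I*pi/3) = 0.)
A character is irreducible iff <chi, chi> = 1, so this representation is irreducible.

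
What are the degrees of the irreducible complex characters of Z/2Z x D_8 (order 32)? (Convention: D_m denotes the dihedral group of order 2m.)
Dimensions: 1, 1, 1, 1, 1, 1, 1, 1, 2, 2, 2, 2, 2, 2

Reasoning: There are 14 irreducibles (= number of conjugacy classes). Their dimensions d_i satisfy sum d_i^2 = |G| = 32: 1 + 1 + 1 + 1 + 1 + 1 + 1 + 1 + 4 + 4 + 4 + 4 + 4 + 4 = 32. (For the product with Z/2Z: each of the 2 1-dim characters of Z/2Z tensors with each irrep of D_8, giving 2 copies of each D_8-dimension.)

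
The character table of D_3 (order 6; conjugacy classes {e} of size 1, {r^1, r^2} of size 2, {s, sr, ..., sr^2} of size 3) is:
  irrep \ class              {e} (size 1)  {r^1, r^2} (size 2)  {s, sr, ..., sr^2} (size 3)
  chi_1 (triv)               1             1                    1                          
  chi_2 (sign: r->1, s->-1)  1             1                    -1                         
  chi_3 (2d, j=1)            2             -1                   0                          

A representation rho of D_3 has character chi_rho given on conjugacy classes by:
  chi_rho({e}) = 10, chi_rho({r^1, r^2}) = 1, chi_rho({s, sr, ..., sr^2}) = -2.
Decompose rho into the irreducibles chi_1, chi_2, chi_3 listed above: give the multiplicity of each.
Multiplicities: chi_1: 1, chi_2: 3, chi_3: 3.

Use <chi_rho, chi> = (1/|G|) sum_C |C| * chi_rho(C) * conj(chi(C)) with |G| = 6 for each irreducible chi in the table:
  <chi_rho, chi_1> = (1/6)[1*(10)*conj(1) + 2*(1)*conj(1) + 3*(-2)*conj(1)]
      = (1/6)[(10) + (2) + (-6)] = 6/6 = 1
  <chi_rho, chi_2> = (1/6)[1*(10)*conj(1) + 2*(1)*conj(1) + 3*(-2)*conj(-1)]
      = (1/6)[(10) + (2) + (6)] = 18/6 = 3
  <chi_rho, chi_3> = (1/6)[1*(10)*conj(2) + 2*(1)*conj(-1) + 3*(-2)*conj(0)]
      = (1/6)[(20) + (-2) + (0)] = 18/6 = 3
Dimension check: dim(rho) = sum (mult * dim) = 1*1 + 3*1 + 3*2 = 10 = chi_rho(e) = 10.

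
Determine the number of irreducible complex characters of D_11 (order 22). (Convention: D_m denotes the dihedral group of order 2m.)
7

Why: The number of irreducible complex representations of a finite group equals its number of conjugacy classes. D_11 has 7 conjugacy classes ((n+3)/2 for n odd), so D_11 (order 22) has exactly 7 irreducible complex representations.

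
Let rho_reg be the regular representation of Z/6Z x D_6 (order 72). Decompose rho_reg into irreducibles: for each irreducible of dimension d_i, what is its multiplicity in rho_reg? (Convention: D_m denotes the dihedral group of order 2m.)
Each irreducible V_i of dimension d_i appears with multiplicity d_i, i.e. rho_reg = (direct sum over all irreducibles V_i) d_i V_i. The irreducible dimensions for Z/6Z x D_6 are 1, 1, 1, 1, 1, 1, 1, 1, 1, 1, 1, 1, 1, 1, 1, 1, 1, 1, 1, 1, 1, 1, 1, 1, 2, 2, 2, 2, 2, 2, 2, 2, 2, 2, 2, 2: 24 irreducibles of dimension 1, each with multiplicity 1; 12 irreducibles of dimension 2, each with multiplicity 2. Total dimension 24*1*1 + 12*2*2 = 72 = |G|.

Solution. General theorem: in the regular representation of a finite group G, each irreducible appears with multiplicity equal to its dimension. Check: dim(rho_reg) = sum d_i^2 = 1 + 1 + 1 + 1 + 1 + 1 + 1 + 1 + 1 + 1 + 1 + 1 + 1 + 1 + 1 + 1 + 1 + 1 + 1 + 1 + 1 + 1 + 1 + 1 + 4 + 4 + 4 + 4 + 4 + 4 + 4 + 4 + 4 + 4 + 4 + 4 = 72 = |G|.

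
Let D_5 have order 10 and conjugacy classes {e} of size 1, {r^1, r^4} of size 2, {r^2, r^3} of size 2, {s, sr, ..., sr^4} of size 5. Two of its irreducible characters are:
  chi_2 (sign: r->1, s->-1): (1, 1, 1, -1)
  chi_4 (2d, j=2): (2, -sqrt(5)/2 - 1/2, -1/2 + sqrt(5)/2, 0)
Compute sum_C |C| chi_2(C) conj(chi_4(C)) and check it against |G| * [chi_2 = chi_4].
Sum = 0; so <chi_2, chi_4> = 0 (distinct irreducibles are orthogonal).

Reasoning: Compute term by term over conjugacy classes (|C| * chi_2(C) * conj(chi_4(C))):
  1*(1)*conj(2) + 2*(1)*conj(-sqrt(5)/2 - 1/2) + 2*(1)*conj(-1/2 + sqrt(5)/2) + 5*(-1)*conj(0)
  = (2) + (-sqrt(5) - 1) + (-1 + sqrt(5)) + (0)
  = 0.
Dividing by |G| = 10 gives 0/10 = 0, matching the row-orthogonality relation <chi_2, chi_4> = [chi_2 = chi_4].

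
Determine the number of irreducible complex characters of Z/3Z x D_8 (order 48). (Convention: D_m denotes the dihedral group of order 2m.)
21

Argument: The number of irreducible complex representations of a finite group equals its number of conjugacy classes. For a direct product, #classes(G x H) = #classes(G) * #classes(H). Z/3Z has 3 classes (abelian), D_8 has 7 classes, so 3 * 7 = 21, so Z/3Z x D_8 (order 48) has exactly 21 irreducible complex representations.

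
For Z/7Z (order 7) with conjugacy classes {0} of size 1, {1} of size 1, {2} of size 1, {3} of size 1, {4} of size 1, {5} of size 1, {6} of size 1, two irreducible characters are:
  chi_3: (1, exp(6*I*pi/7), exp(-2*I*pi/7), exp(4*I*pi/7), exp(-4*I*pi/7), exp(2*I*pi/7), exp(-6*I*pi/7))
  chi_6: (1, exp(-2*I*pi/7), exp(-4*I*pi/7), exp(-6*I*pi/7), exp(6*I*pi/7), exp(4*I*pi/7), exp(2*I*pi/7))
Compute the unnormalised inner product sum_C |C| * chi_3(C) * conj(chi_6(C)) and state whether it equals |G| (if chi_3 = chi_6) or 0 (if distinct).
Sum = 0; so <chi_3, chi_6> = 0 (distinct irreducibles are orthogonal).

Solution. Compute term by term over conjugacy classes (|C| * chi_3(C) * conj(chi_6(C))):
  1*(1)*conj(1) + 1*(exp(6*I*pi/7))*conj(exp(-2*I*pi/7)) + 1*(exp(-2*I*pi/7))*conj(exp(-4*I*pi/7)) + 1*(exp(4*I*pi/7))*conj(exp(-6*I*pi/7)) + 1*(exp(-4*I*pi/7))*conj(exp(6*I*pi/7)) + 1*(exp(2*I*pi/7))*conj(exp(4*I*pi/7)) + 1*(exp(-6*I*pi/7))*conj(exp(2*I*pi/7))
  = (1) + (exp(-6*I*pi/7)) + (exp(2*I*pi/7)) + (exp(-4*I*pi/7)) + (exp(4*I*pi/7)) + (exp(-2*I*pi/7)) + (exp(6*I*pi/7))
  = 0.
(Exp terms are combined using exp(i*s)*conj(exp(i*t)) = exp(i*(s-t)), and sums of them are collapsed using the identity that for every m > 1 the m distinct m-th roots of unity sum to 0, e.g. 1 + exp(2*I*pi/3) + exp(-2*I*pi/3) = 0.)
Dividing by |G| = 7 gives 0/7 = 0, matching the row-orthogonality relation <chi_3, chi_6> = [chi_3 = chi_6].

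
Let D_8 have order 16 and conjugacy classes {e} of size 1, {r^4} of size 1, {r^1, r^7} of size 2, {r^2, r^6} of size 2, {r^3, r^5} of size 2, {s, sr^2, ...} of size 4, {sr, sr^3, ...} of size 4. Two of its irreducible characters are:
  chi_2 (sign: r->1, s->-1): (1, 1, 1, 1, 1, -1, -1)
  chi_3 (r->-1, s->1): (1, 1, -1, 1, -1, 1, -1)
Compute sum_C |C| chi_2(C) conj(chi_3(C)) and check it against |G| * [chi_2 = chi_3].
Sum = 0; so <chi_2, chi_3> = 0 (distinct irreducibles are orthogonal).

Explanation: Compute term by term over conjugacy classes (|C| * chi_2(C) * conj(chi_3(C))):
  1*(1)*conj(1) + 1*(1)*conj(1) + 2*(1)*conj(-1) + 2*(1)*conj(1) + 2*(1)*conj(-1) + 4*(-1)*conj(1) + 4*(-1)*conj(-1)
  = (1) + (1) + (-2) + (2) + (-2) + (-4) + (4)
  = 0.
Dividing by |G| = 16 gives 0/16 = 0, matching the row-orthogonality relation <chi_2, chi_3> = [chi_2 = chi_3].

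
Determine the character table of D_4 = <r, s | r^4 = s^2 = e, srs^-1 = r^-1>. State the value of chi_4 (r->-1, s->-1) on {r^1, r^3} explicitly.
Conjugacy classes: {e} of size 1, {r^2} of size 1, {r^1, r^3} of size 2, {s, sr^2, ...} of size 2, {sr, sr^3, ...} of size 2.
Character table:
  irrep \ class              {e} (size 1)  {r^2} (size 1)  {r^1, r^3} (size 2)  {s, sr^2, ...} (size 2)  {sr, sr^3, ...} (size 2)
  chi_1 (triv)               1             1               1                    1                        1                       
  chi_2 (sign: r->1, s->-1)  1             1               1                    -1                       -1                      
  chi_3 (r->-1, s->1)        1             1               -1                   1                        -1                      
  chi_4 (r->-1, s->-1)       1             1               -1                   -1                       1                       
  chi_5 (2d, j=1)            2             -2              0                    0                        0                       

Spot check: chi_4 (r->-1, s->-1) on {r^1, r^3} = -1.

Proof sketch: D_4 has order 2*4 = 8 with 5 conjugacy classes, hence 5 irreducibles. Sum of squared dims 1 + 1 + 1 + 1 + 4 = 8 = |G|. Linear characters come from the abelianisation; the 2-dimensional irreps have character r^k -> 2*cos(2*pi*j*k/4), reflections -> 0.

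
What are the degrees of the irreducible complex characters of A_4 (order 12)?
Dimensions: 1, 1, 1, 3

Details: There are 4 irreducibles (= number of conjugacy classes). Their dimensions d_i satisfy sum d_i^2 = |G| = 12: 1 + 1 + 1 + 9 = 12.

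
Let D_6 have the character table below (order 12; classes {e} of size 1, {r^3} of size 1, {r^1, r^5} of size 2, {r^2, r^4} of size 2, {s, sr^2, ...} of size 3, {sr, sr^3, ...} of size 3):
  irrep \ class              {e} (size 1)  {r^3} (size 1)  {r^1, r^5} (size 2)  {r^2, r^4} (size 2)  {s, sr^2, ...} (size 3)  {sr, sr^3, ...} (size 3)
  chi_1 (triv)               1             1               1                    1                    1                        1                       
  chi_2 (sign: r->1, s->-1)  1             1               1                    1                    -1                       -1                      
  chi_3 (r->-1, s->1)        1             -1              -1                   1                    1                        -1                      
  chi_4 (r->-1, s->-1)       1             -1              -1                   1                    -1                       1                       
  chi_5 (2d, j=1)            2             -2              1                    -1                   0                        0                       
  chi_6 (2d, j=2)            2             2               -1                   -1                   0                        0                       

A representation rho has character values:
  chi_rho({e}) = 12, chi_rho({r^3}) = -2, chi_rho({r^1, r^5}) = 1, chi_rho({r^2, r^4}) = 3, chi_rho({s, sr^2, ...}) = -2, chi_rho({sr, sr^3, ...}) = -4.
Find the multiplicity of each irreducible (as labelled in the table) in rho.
Multiplicities: chi_1: 0, chi_2: 3, chi_3: 2, chi_4: 1, chi_5: 2, chi_6: 1.

Reasoning: Use <chi_rho, chi> = (1/|G|) sum_C |C| * chi_rho(C) * conj(chi(C)) with |G| = 12 for each irreducible chi in the table:
  <chi_rho, chi_1> = (1/12)[1*(12)*conj(1) + 1*(-2)*conj(1) + 2*(1)*conj(1) + 2*(3)*conj(1) + 3*(-2)*conj(1) + 3*(-4)*conj(1)]
      = (1/12)[(12) + (-2) + (2) + (6) + (-6) + (-12)] = 0/12 = 0
  <chi_rho, chi_2> = (1/12)[1*(12)*conj(1) + 1*(-2)*conj(1) + 2*(1)*conj(1) + 2*(3)*conj(1) + 3*(-2)*conj(-1) + 3*(-4)*conj(-1)]
      = (1/12)[(12) + (-2) + (2) + (6) + (6) + (12)] = 36/12 = 3
  <chi_rho, chi_3> = (1/12)[1*(12)*conj(1) + 1*(-2)*conj(-1) + 2*(1)*conj(-1) + 2*(3)*conj(1) + 3*(-2)*conj(1) + 3*(-4)*conj(-1)]
      = (1/12)[(12) + (2) + (-2) + (6) + (-6) + (12)] = 24/12 = 2
  <chi_rho, chi_4> = (1/12)[1*(12)*conj(1) + 1*(-2)*conj(-1) + 2*(1)*conj(-1) + 2*(3)*conj(1) + 3*(-2)*conj(-1) + 3*(-4)*conj(1)]
      = (1/12)[(12) + (2) + (-2) + (6) + (6) + (-12)] = 12/12 = 1
  <chi_rho, chi_5> = (1/12)[1*(12)*conj(2) + 1*(-2)*conj(-2) + 2*(1)*conj(1) + 2*(3)*conj(-1) + 3*(-2)*conj(0) + 3*(-4)*conj(0)]
      = (1/12)[(24) + (4) + (2) + (-6) + (0) + (0)] = 24/12 = 2
  <chi_rho, chi_6> = (1/12)[1*(12)*conj(2) + 1*(-2)*conj(2) + 2*(1)*conj(-1) + 2*(3)*conj(-1) + 3*(-2)*conj(0) + 3*(-4)*conj(0)]
      = (1/12)[(24) + (-4) + (-2) + (-6) + (0) + (0)] = 12/12 = 1
Dimension check: dim(rho) = sum (mult * dim) = 0*1 + 3*1 + 2*1 + 1*1 + 2*2 + 1*2 = 12 = chi_rho(e) = 12.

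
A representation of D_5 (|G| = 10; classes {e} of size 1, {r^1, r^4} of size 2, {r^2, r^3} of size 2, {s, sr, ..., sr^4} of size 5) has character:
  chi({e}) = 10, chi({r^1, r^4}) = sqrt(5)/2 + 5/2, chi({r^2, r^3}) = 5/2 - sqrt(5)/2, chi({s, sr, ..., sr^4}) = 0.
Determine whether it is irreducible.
Not irreducible (reducible): <chi, chi> = 13 > 1.

Proof sketch: <chi, chi> = (1/|G|) sum_C |C| * |chi(C)|^2 = (1/10)[1*|10|^2 + 2*|sqrt(5)/2 + 5/2|^2 + 2*|5/2 - sqrt(5)/2|^2 + 5*|0|^2]
  = (1/10)[(100) + (5*sqrt(5) + 15) + (15 - 5*sqrt(5)) + (0)] = 130/10 = 13.
A character is irreducible iff <chi, chi> = 1, so this representation is reducible.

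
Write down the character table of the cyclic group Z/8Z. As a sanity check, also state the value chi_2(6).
Character table of Z/8Z (irreps indexed chi_0,...,chi_7 with chi_k(m) = zeta_8^(k*m), zeta_8 = exp(2*pi*i/8)):
  irrep \ class  {0} (size 1)  {1} (size 1)    {2} (size 1)  {3} (size 1)    {4} (size 1)  {5} (size 1)    {6} (size 1)  {7} (size 1)  
  chi_0          1             1               1             1               1             1               1             1             
  chi_1          1             exp(I*pi/4)     I             exp(3*I*pi/4)   -1            exp(-3*I*pi/4)  -I            exp(-I*pi/4)  
  chi_2          1             I               -1            -I              1             I               -1            -I            
  chi_3          1             exp(3*I*pi/4)   -I            exp(I*pi/4)     -1            exp(-I*pi/4)    I             exp(-3*I*pi/4)
  chi_4          1             -1              1             -1              1             -1              1             -1            
  chi_5          1             exp(-3*I*pi/4)  I             exp(-I*pi/4)    -1            exp(I*pi/4)     -I            exp(3*I*pi/4) 
  chi_6          1             -I              -1            I               1             -I              -1            I             
  chi_7          1             exp(-I*pi/4)    -I            exp(-3*I*pi/4)  -1            exp(3*I*pi/4)   I             exp(I*pi/4)   

Spot check: chi_2(6) = zeta_8^(2*6) = zeta_8^12 = -1.

Proof sketch: Z/8Z is abelian, so all 8 irreducible complex representations are 1-dimensional. They are given by chi_k(m) = zeta_8^(k*m) for k = 0,...,7. Row orthogonality: sum_m chi_k(m) conj(chi_l(m)) = 8 * [k = l].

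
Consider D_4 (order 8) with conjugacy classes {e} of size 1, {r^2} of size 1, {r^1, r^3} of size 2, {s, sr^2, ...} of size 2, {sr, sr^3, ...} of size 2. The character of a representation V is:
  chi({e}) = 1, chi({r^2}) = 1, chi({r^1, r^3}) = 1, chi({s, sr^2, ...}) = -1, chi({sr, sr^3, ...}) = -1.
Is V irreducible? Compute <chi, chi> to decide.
Irreducible: <chi, chi> = 1.

Argument: <chi, chi> = (1/|G|) sum_C |C| * |chi(C)|^2 = (1/8)[1*|1|^2 + 1*|1|^2 + 2*|1|^2 + 2*|-1|^2 + 2*|-1|^2]
  = (1/8)[(1) + (1) + (2) + (2) + (2)] = 8/8 = 1.
A character is irreducible iff <chi, chi> = 1, so this representation is irreducible.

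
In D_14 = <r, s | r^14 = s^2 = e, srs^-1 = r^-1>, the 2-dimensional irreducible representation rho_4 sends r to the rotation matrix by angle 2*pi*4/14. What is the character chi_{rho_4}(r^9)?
chi_{rho_4}(r^9) = 2*cos(2*pi*4*9/14) = -2*cos(pi/7)

Solution. rho_4(r^9) is rotation by angle 2*pi*4*9/14, whose trace is 2*cos(2*pi*4*9/14) = -2*cos(pi/7).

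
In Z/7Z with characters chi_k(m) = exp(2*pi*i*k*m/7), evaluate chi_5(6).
chi_5(6) = zeta_7^30 = exp(4*I*pi/7)

Explanation: chi_5(6) = zeta_7^(5*6) = zeta_7^30. Since zeta_7^7 = 1, this equals zeta_7^2 = exp(2*pi*i*2/7) = exp(4*I*pi/7).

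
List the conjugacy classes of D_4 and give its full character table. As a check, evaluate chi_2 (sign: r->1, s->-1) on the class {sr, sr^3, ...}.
Conjugacy classes: {e} of size 1, {r^2} of size 1, {r^1, r^3} of size 2, {s, sr^2, ...} of size 2, {sr, sr^3, ...} of size 2.
Character table:
  irrep \ class              {e} (size 1)  {r^2} (size 1)  {r^1, r^3} (size 2)  {s, sr^2, ...} (size 2)  {sr, sr^3, ...} (size 2)
  chi_1 (triv)               1             1               1                    1                        1                       
  chi_2 (sign: r->1, s->-1)  1             1               1                    -1                       -1                      
  chi_3 (r->-1, s->1)        1             1               -1                   1                        -1                      
  chi_4 (r->-1, s->-1)       1             1               -1                   -1                       1                       
  chi_5 (2d, j=1)            2             -2              0                    0                        0                       

Spot check: chi_2 (sign: r->1, s->-1) on {sr, sr^3, ...} = -1.

Argument: D_4 has order 2*4 = 8 with 5 conjugacy classes, hence 5 irreducibles. Sum of squared dims 1 + 1 + 1 + 1 + 4 = 8 = |G|. Linear characters come from the abelianisation; the 2-dimensional irreps have character r^k -> 2*cos(2*pi*j*k/4), reflections -> 0.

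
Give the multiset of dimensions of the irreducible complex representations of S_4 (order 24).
Dimensions: 1, 1, 2, 3, 3

Explanation: There are 5 irreducibles (= number of conjugacy classes). Their dimensions d_i satisfy sum d_i^2 = |G| = 24: 1 + 1 + 4 + 9 + 9 = 24.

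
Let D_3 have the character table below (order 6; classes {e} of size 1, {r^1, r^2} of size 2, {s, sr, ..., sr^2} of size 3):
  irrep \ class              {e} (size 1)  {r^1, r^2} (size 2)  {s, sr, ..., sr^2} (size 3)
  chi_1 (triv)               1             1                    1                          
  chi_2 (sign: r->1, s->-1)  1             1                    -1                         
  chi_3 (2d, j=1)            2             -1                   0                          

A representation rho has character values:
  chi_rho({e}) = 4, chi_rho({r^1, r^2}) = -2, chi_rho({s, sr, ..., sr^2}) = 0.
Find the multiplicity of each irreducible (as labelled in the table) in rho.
Multiplicities: chi_1: 0, chi_2: 0, chi_3: 2.

Working: Use <chi_rho, chi> = (1/|G|) sum_C |C| * chi_rho(C) * conj(chi(C)) with |G| = 6 for each irreducible chi in the table:
  <chi_rho, chi_1> = (1/6)[1*(4)*conj(1) + 2*(-2)*conj(1) + 3*(0)*conj(1)]
      = (1/6)[(4) + (-4) + (0)] = 0/6 = 0
  <chi_rho, chi_2> = (1/6)[1*(4)*conj(1) + 2*(-2)*conj(1) + 3*(0)*conj(-1)]
      = (1/6)[(4) + (-4) + (0)] = 0/6 = 0
  <chi_rho, chi_3> = (1/6)[1*(4)*conj(2) + 2*(-2)*conj(-1) + 3*(0)*conj(0)]
      = (1/6)[(8) + (4) + (0)] = 12/6 = 2
Dimension check: dim(rho) = sum (mult * dim) = 0*1 + 0*1 + 2*2 = 4 = chi_rho(e) = 4.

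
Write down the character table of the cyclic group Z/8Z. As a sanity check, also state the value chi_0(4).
Character table of Z/8Z (irreps indexed chi_0,...,chi_7 with chi_k(m) = zeta_8^(k*m), zeta_8 = exp(2*pi*i/8)):
  irrep \ class  {0} (size 1)  {1} (size 1)    {2} (size 1)  {3} (size 1)    {4} (size 1)  {5} (size 1)    {6} (size 1)  {7} (size 1)  
  chi_0          1             1               1             1               1             1               1             1             
  chi_1          1             exp(I*pi/4)     I             exp(3*I*pi/4)   -1            exp(-3*I*pi/4)  -I            exp(-I*pi/4)  
  chi_2          1             I               -1            -I              1             I               -1            -I            
  chi_3          1             exp(3*I*pi/4)   -I            exp(I*pi/4)     -1            exp(-I*pi/4)    I             exp(-3*I*pi/4)
  chi_4          1             -1              1             -1              1             -1              1             -1            
  chi_5          1             exp(-3*I*pi/4)  I             exp(-I*pi/4)    -1            exp(I*pi/4)     -I            exp(3*I*pi/4) 
  chi_6          1             -I              -1            I               1             -I              -1            I             
  chi_7          1             exp(-I*pi/4)    -I            exp(-3*I*pi/4)  -1            exp(3*I*pi/4)   I             exp(I*pi/4)   

Spot check: chi_0(4) = zeta_8^(0*4) = zeta_8^0 = 1.

Justification: Z/8Z is abelian, so all 8 irreducible complex representations are 1-dimensional. They are given by chi_k(m) = zeta_8^(k*m) for k = 0,...,7. Row orthogonality: sum_m chi_k(m) conj(chi_l(m)) = 8 * [k = l].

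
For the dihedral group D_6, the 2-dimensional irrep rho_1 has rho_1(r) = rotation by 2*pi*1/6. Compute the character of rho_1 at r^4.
chi_{rho_1}(r^4) = 2*cos(2*pi*1*4/6) = -1

rho_1(r^4) is rotation by angle 2*pi*1*4/6, whose trace is 2*cos(2*pi*1*4/6) = -1.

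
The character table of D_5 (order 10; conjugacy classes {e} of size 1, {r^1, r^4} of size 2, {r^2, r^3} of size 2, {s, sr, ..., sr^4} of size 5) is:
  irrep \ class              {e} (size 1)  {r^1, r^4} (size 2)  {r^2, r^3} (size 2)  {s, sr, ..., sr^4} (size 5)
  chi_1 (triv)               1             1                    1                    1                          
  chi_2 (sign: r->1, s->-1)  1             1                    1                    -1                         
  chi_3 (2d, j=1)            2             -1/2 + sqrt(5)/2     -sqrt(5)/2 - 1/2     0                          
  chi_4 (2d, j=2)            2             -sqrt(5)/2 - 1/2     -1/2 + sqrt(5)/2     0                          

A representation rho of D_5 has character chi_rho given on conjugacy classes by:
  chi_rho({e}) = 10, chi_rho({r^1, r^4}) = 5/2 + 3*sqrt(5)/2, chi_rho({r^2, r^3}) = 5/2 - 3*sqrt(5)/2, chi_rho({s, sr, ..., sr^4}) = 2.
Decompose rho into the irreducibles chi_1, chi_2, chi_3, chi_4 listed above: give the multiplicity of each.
Multiplicities: chi_1: 3, chi_2: 1, chi_3: 3, chi_4: 0.

Why: Use <chi_rho, chi> = (1/|G|) sum_C |C| * chi_rho(C) * conj(chi(C)) with |G| = 10 for each irreducible chi in the table:
  <chi_rho, chi_1> = (1/10)[1*(10)*conj(1) + 2*(5/2 + 3*sqrt(5)/2)*conj(1) + 2*(5/2 - 3*sqrt(5)/2)*conj(1) + 5*(2)*conj(1)]
      = (1/10)[(10) + (5 + 3*sqrt(5)) + (5 - 3*sqrt(5)) + (10)] = 30/10 = 3
  <chi_rho, chi_2> = (1/10)[1*(10)*conj(1) + 2*(5/2 + 3*sqrt(5)/2)*conj(1) + 2*(5/2 - 3*sqrt(5)/2)*conj(1) + 5*(2)*conj(-1)]
      = (1/10)[(10) + (5 + 3*sqrt(5)) + (5 - 3*sqrt(5)) + (-10)] = 10/10 = 1
  <chi_rho, chi_3> = (1/10)[1*(10)*conj(2) + 2*(5/2 + 3*sqrt(5)/2)*conj(-1/2 + sqrt(5)/2) + 2*(5/2 - 3*sqrt(5)/2)*conj(-sqrt(5)/2 - 1/2) + 5*(2)*conj(0)]
      = (1/10)[(20) + (sqrt(5) + 5) + (5 - sqrt(5)) + (0)] = 30/10 = 3
  <chi_rho, chi_4> = (1/10)[1*(10)*conj(2) + 2*(5/2 + 3*sqrt(5)/2)*conj(-sqrt(5)/2 - 1/2) + 2*(5/2 - 3*sqrt(5)/2)*conj(-1/2 + sqrt(5)/2) + 5*(2)*conj(0)]
      = (1/10)[(20) + (-10 - 4*sqrt(5)) + (-10 + 4*sqrt(5)) + (0)] = 0/10 = 0
Dimension check: dim(rho) = sum (mult * dim) = 3*1 + 1*1 + 3*2 + 0*2 = 10 = chi_rho(e) = 10.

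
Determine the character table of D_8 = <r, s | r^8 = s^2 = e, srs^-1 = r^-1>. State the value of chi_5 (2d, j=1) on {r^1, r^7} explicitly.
Conjugacy classes: {e} of size 1, {r^4} of size 1, {r^1, r^7} of size 2, {r^2, r^6} of size 2, {r^3, r^5} of size 2, {s, sr^2, ...} of size 4, {sr, sr^3, ...} of size 4.
Character table:
  irrep \ class              {e} (size 1)  {r^4} (size 1)  {r^1, r^7} (size 2)  {r^2, r^6} (size 2)  {r^3, r^5} (size 2)  {s, sr^2, ...} (size 4)  {sr, sr^3, ...} (size 4)
  chi_1 (triv)               1             1               1                    1                    1                    1                        1                       
  chi_2 (sign: r->1, s->-1)  1             1               1                    1                    1                    -1                       -1                      
  chi_3 (r->-1, s->1)        1             1               -1                   1                    -1                   1                        -1                      
  chi_4 (r->-1, s->-1)       1             1               -1                   1                    -1                   -1                       1                       
  chi_5 (2d, j=1)            2             -2              sqrt(2)              0                    -sqrt(2)             0                        0                       
  chi_6 (2d, j=2)            2             2               0                    -2                   0                    0                        0                       
  chi_7 (2d, j=3)            2             -2              -sqrt(2)             0                    sqrt(2)              0                        0                       

Spot check: chi_5 (2d, j=1) on {r^1, r^7} = sqrt(2).

Proof sketch: D_8 has order 2*8 = 16 with 7 conjugacy classes, hence 7 irreducibles. Sum of squared dims 1 + 1 + 1 + 1 + 4 + 4 + 4 = 16 = |G|. Linear characters come from the abelianisation; the 2-dimensional irreps have character r^k -> 2*cos(2*pi*j*k/8), reflections -> 0.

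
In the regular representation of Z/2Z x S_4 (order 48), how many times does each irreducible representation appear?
Each irreducible V_i of dimension d_i appears with multiplicity d_i, i.e. rho_reg = (direct sum over all irreducibles V_i) d_i V_i. The irreducible dimensions for Z/2Z x S_4 are 1, 1, 1, 1, 2, 2, 3, 3, 3, 3: 4 irreducibles of dimension 1, each with multiplicity 1; 2 irreducibles of dimension 2, each with multiplicity 2; 4 irreducibles of dimension 3, each with multiplicity 3. Total dimension 4*1*1 + 2*2*2 + 4*3*3 = 48 = |G|.

Reasoning: General theorem: in the regular representation of a finite group G, each irreducible appears with multiplicity equal to its dimension. Check: dim(rho_reg) = sum d_i^2 = 1 + 1 + 1 + 1 + 4 + 4 + 9 + 9 + 9 + 9 = 48 = |G|.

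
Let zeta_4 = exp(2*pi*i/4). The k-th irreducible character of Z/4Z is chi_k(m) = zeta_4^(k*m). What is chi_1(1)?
chi_1(1) = zeta_4^1 = I

Justification: chi_1(1) = zeta_4^(1*1) = zeta_4^1. Since zeta_4^4 = 1, this equals zeta_4^1 = exp(2*pi*i*1/4) = I.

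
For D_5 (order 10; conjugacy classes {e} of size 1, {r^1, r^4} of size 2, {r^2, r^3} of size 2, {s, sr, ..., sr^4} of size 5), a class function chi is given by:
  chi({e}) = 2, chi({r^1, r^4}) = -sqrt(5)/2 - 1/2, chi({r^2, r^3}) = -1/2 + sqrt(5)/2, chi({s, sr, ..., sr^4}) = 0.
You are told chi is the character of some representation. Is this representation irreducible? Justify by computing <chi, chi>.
Irreducible: <chi, chi> = 1.

Justification: <chi, chi> = (1/|G|) sum_C |C| * |chi(C)|^2 = (1/10)[1*|2|^2 + 2*|-sqrt(5)/2 - 1/2|^2 + 2*|-1/2 + sqrt(5)/2|^2 + 5*|0|^2]
  = (1/10)[(4) + (sqrt(5) + 3) + (3 - sqrt(5)) + (0)] = 10/10 = 1.
A character is irreducible iff <chi, chi> = 1, so this representation is irreducible.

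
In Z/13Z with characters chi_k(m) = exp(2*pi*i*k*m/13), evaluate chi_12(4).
chi_12(4) = zeta_13^48 = exp(-8*I*pi/13)

Solution. chi_12(4) = zeta_13^(12*4) = zeta_13^48. Since zeta_13^13 = 1, this equals zeta_13^9 = exp(2*pi*i*9/13) = exp(-8*I*pi/13).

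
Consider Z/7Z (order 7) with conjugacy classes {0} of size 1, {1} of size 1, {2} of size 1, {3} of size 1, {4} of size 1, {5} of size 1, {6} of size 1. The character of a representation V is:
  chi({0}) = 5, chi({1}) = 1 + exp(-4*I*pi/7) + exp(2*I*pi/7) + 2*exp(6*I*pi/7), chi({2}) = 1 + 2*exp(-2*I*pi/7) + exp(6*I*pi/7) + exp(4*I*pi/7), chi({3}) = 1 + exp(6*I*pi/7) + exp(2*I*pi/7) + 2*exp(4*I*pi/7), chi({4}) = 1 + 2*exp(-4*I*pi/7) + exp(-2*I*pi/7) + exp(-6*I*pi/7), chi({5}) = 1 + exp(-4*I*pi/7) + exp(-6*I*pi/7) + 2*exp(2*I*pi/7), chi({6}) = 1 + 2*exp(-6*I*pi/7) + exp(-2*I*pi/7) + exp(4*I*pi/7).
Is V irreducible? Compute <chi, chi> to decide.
Not irreducible (reducible): <chi, chi> = 7 > 1.

<chi, chi> = (1/|G|) sum_C |C| * |chi(C)|^2 = (1/7)[1*|5|^2 + 1*|1 + exp(-4*I*pi/7) + exp(2*I*pi/7) + 2*exp(6*I*pi/7)|^2 + 1*|1 + 2*exp(-2*I*pi/7) + exp(6*I*pi/7) + exp(4*I*pi/7)|^2 + 1*|1 + exp(6*I*pi/7) + exp(2*I*pi/7) + 2*exp(4*I*pi/7)|^2 + 1*|1 + 2*exp(-4*I*pi/7) + exp(-2*I*pi/7) + exp(-6*I*pi/7)|^2 + 1*|1 + exp(-4*I*pi/7) + exp(-6*I*pi/7) + 2*exp(2*I*pi/7)|^2 + 1*|1 + 2*exp(-6*I*pi/7) + exp(-2*I*pi/7) + exp(4*I*pi/7)|^2]
  = (1/7)[(25) + (7 + 5*exp(-4*I*pi/7) + 3*exp(-6*I*pi/7) + exp(-2*I*pi/7) + exp(2*I*pi/7) + 3*exp(6*I*pi/7) + 5*exp(4*I*pi/7)) + (7 + 3*exp(-2*I*pi/7) + 5*exp(-6*I*pi/7) + exp(-4*I*pi/7) + exp(4*I*pi/7) + 5*exp(6*I*pi/7) + 3*exp(2*I*pi/7)) + (7 + 5*exp(-2*I*pi/7) + 3*exp(-4*I*pi/7) + exp(-6*I*pi/7) + exp(6*I*pi/7) + 3*exp(4*I*pi/7) + 5*exp(2*I*pi/7)) + (7 + 5*exp(-2*I*pi/7) + 3*exp(-4*I*pi/7) + exp(-6*I*pi/7) + exp(6*I*pi/7) + 3*exp(4*I*pi/7) + 5*exp(2*I*pi/7)) + (7 + 3*exp(-2*I*pi/7) + 5*exp(-6*I*pi/7) + exp(-4*I*pi/7) + exp(4*I*pi/7) + 5*exp(6*I*pi/7) + 3*exp(2*I*pi/7)) + (7 + 5*exp(-4*I*pi/7) + 3*exp(-6*I*pi/7) + exp(-2*I*pi/7) + exp(2*I*pi/7) + 3*exp(6*I*pi/7) + 5*exp(4*I*pi/7))] = 49/7 = 7.
(Exp terms are combined using exp(i*s)*conj(exp(i*t)) = exp(i*(s-t)), and sums of them are collapsed using the identity that for every m > 1 the m distinct m-th roots of unity sum to 0, e.g. 1 + exp(2*I*pi/3) + exp(-2*I*pi/3) = 0.)
A character is irreducible iff <chi, chi> = 1, so this representation is reducible.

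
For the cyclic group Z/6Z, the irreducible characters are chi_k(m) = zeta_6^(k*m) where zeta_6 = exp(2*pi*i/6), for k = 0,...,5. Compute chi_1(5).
chi_1(5) = zeta_6^5 = exp(-I*pi/3)

Explanation: chi_1(5) = zeta_6^(1*5) = zeta_6^5. Since zeta_6^6 = 1, this equals zeta_6^5 = exp(2*pi*i*5/6) = exp(-I*pi/3).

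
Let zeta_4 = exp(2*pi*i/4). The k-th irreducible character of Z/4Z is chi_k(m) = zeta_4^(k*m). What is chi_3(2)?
chi_3(2) = zeta_4^6 = -1

Solution. chi_3(2) = zeta_4^(3*2) = zeta_4^6. Since zeta_4^4 = 1, this equals zeta_4^2 = exp(2*pi*i*2/4) = -1.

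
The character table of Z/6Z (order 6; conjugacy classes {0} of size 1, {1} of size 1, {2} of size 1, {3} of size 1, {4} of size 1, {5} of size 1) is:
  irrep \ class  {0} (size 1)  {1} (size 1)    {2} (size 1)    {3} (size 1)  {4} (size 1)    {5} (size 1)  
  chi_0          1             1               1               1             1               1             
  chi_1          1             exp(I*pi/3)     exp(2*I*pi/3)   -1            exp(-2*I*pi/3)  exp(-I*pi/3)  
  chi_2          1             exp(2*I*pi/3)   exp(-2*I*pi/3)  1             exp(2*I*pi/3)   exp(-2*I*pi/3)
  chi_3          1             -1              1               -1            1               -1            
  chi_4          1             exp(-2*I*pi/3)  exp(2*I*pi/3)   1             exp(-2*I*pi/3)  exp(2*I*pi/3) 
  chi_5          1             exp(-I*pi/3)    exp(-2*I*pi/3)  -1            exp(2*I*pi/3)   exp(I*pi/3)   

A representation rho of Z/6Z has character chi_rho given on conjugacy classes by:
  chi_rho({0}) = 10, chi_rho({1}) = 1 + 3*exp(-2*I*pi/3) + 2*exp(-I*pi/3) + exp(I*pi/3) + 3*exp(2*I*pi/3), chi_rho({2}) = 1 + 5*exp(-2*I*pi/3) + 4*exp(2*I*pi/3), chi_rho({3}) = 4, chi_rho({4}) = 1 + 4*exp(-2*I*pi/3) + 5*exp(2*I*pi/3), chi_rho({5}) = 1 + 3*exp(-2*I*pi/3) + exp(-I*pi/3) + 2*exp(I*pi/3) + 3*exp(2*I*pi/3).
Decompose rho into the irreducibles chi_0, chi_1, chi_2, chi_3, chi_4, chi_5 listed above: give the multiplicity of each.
Multiplicities: chi_0: 1, chi_1: 1, chi_2: 3, chi_3: 0, chi_4: 3, chi_5: 2.

Justification: Use <chi_rho, chi> = (1/|G|) sum_C |C| * chi_rho(C) * conj(chi(C)) with |G| = 6 for each irreducible chi in the table:
  <chi_rho, chi_0> = (1/6)[1*(10)*conj(1) + 1*(1 + 3*exp(-2*I*pi/3) + 2*exp(-I*pi/3) + exp(I*pi/3) + 3*exp(2*I*pi/3))*conj(1) + 1*(1 + 5*exp(-2*I*pi/3) + 4*exp(2*I*pi/3))*conj(1) + 1*(4)*conj(1) + 1*(1 + 4*exp(-2*I*pi/3) + 5*exp(2*I*pi/3))*conj(1) + 1*(1 + 3*exp(-2*I*pi/3) + exp(-I*pi/3) + 2*exp(I*pi/3) + 3*exp(2*I*pi/3))*conj(1)]
      = (1/6)[(10) + (1 + 3*exp(-2*I*pi/3) + 2*exp(-I*pi/3) + exp(I*pi/3) + 3*exp(2*I*pi/3)) + (1 + 5*exp(-2*I*pi/3) + 4*exp(2*I*pi/3)) + (4) + (1 + 4*exp(-2*I*pi/3) + 5*exp(2*I*pi/3)) + (1 + 3*exp(-2*I*pi/3) + exp(-I*pi/3) + 2*exp(I*pi/3) + 3*exp(2*I*pi/3))] = 6/6 = 1
  <chi_rho, chi_1> = (1/6)[1*(10)*conj(1) + 1*(1 + 3*exp(-2*I*pi/3) + 2*exp(-I*pi/3) + exp(I*pi/3) + 3*exp(2*I*pi/3))*conj(exp(I*pi/3)) + 1*(1 + 5*exp(-2*I*pi/3) + 4*exp(2*I*pi/3))*conj(exp(2*I*pi/3)) + 1*(4)*conj(-1) + 1*(1 + 4*exp(-2*I*pi/3) + 5*exp(2*I*pi/3))*conj(exp(-2*I*pi/3)) + 1*(1 + 3*exp(-2*I*pi/3) + exp(-I*pi/3) + 2*exp(I*pi/3) + 3*exp(2*I*pi/3))*conj(exp(-I*pi/3))]
      = (1/6)[(10) + (-1) + (4 + exp(-2*I*pi/3) + 5*exp(2*I*pi/3)) + (-4) + (4 + 5*exp(-2*I*pi/3) + exp(2*I*pi/3)) + (-1)] = 6/6 = 1
  <chi_rho, chi_2> = (1/6)[1*(10)*conj(1) + 1*(1 + 3*exp(-2*I*pi/3) + 2*exp(-I*pi/3) + exp(I*pi/3) + 3*exp(2*I*pi/3))*conj(exp(2*I*pi/3)) + 1*(1 + 5*exp(-2*I*pi/3) + 4*exp(2*I*pi/3))*conj(exp(-2*I*pi/3)) + 1*(4)*conj(1) + 1*(1 + 4*exp(-2*I*pi/3) + 5*exp(2*I*pi/3))*conj(exp(2*I*pi/3)) + 1*(1 + 3*exp(-2*I*pi/3) + exp(-I*pi/3) + 2*exp(I*pi/3) + 3*exp(2*I*pi/3))*conj(exp(-2*I*pi/3))]
      = (1/6)[(10) + (1 + exp(-2*I*pi/3) + exp(-I*pi/3) + 3*exp(2*I*pi/3)) + (5 + 4*exp(-2*I*pi/3) + exp(2*I*pi/3)) + (4) + (5 + exp(-2*I*pi/3) + 4*exp(2*I*pi/3)) + (1 + 3*exp(-2*I*pi/3) + exp(2*I*pi/3) + exp(I*pi/3))] = 18/6 = 3
  <chi_rho, chi_3> = (1/6)[1*(10)*conj(1) + 1*(1 + 3*exp(-2*I*pi/3) + 2*exp(-I*pi/3) + exp(I*pi/3) + 3*exp(2*I*pi/3))*conj(-1) + 1*(1 + 5*exp(-2*I*pi/3) + 4*exp(2*I*pi/3))*conj(1) + 1*(4)*conj(-1) + 1*(1 + 4*exp(-2*I*pi/3) + 5*exp(2*I*pi/3))*conj(1) + 1*(1 + 3*exp(-2*I*pi/3) + exp(-I*pi/3) + 2*exp(I*pi/3) + 3*exp(2*I*pi/3))*conj(-1)]
      = (1/6)[(10) + (-1 - 3*exp(2*I*pi/3) - exp(I*pi/3) - 2*exp(-I*pi/3) - 3*exp(-2*I*pi/3)) + (1 + 5*exp(-2*I*pi/3) + 4*exp(2*I*pi/3)) + (-4) + (1 + 4*exp(-2*I*pi/3) + 5*exp(2*I*pi/3)) + (-1 - 3*exp(2*I*pi/3) - 2*exp(I*pi/3) - exp(-I*pi/3) - 3*exp(-2*I*pi/3))] = 0/6 = 0
  <chi_rho, chi_4> = (1/6)[1*(10)*conj(1) + 1*(1 + 3*exp(-2*I*pi/3) + 2*exp(-I*pi/3) + exp(I*pi/3) + 3*exp(2*I*pi/3))*conj(exp(-2*I*pi/3)) + 1*(1 + 5*exp(-2*I*pi/3) + 4*exp(2*I*pi/3))*conj(exp(2*I*pi/3)) + 1*(4)*conj(1) + 1*(1 + 4*exp(-2*I*pi/3) + 5*exp(2*I*pi/3))*conj(exp(-2*I*pi/3)) + 1*(1 + 3*exp(-2*I*pi/3) + exp(-I*pi/3) + 2*exp(I*pi/3) + 3*exp(2*I*pi/3))*conj(exp(2*I*pi/3))]
      = (1/6)[(10) + (1) + (4 + exp(-2*I*pi/3) + 5*exp(2*I*pi/3)) + (4) + (4 + 5*exp(-2*I*pi/3) + exp(2*I*pi/3)) + (1)] = 18/6 = 3
  <chi_rho, chi_5> = (1/6)[1*(10)*conj(1) + 1*(1 + 3*exp(-2*I*pi/3) + 2*exp(-I*pi/3) + exp(I*pi/3) + 3*exp(2*I*pi/3))*conj(exp(-I*pi/3)) + 1*(1 + 5*exp(-2*I*pi/3) + 4*exp(2*I*pi/3))*conj(exp(-2*I*pi/3)) + 1*(4)*conj(-1) + 1*(1 + 4*exp(-2*I*pi/3) + 5*exp(2*I*pi/3))*conj(exp(2*I*pi/3)) + 1*(1 + 3*exp(-2*I*pi/3) + exp(-I*pi/3) + 2*exp(I*pi/3) + 3*exp(2*I*pi/3))*conj(exp(I*pi/3))]
      = (1/6)[(10) + (-1 + 3*exp(-I*pi/3) + exp(2*I*pi/3) + exp(I*pi/3)) + (5 + 4*exp(-2*I*pi/3) + exp(2*I*pi/3)) + (-4) + (5 + exp(-2*I*pi/3) + 4*exp(2*I*pi/3)) + (-1 + exp(-2*I*pi/3) + exp(-I*pi/3) + 3*exp(I*pi/3))] = 12/6 = 2
(Exp terms are combined using exp(i*s)*conj(exp(i*t)) = exp(i*(s-t)), and sums of them are collapsed using the identity that for every m > 1 the m distinct m-th roots of unity sum to 0, e.g. 1 + exp(2*I*pi/3) + exp(-2*I*pi/3) = 0.)
Dimension check: dim(rho) = sum (mult * dim) = 1*1 + 1*1 + 3*1 + 0*1 + 3*1 + 2*1 = 10 = chi_rho(e) = 10.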